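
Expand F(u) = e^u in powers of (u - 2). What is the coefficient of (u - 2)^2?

Differentiate repeatedly and evaluate at the center.
F(2) = e^(2)
F′(2) = e^(2)
F′′(2) = e^(2)
So c_2 = F′′(2)/2! = e^(2)/2.

e^(2)/2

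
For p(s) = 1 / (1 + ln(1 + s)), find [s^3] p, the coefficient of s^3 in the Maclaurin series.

-7/3

Use the geometric series for the reciprocal, then substitute.
[s^0] = 1;  [s^1] = -1;  [s^2] = 3/2;  [s^3] = -7/3.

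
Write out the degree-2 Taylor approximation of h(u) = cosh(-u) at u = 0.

u^2/2 + 1

h(0) = 1
h′(0) = 0
h′′(0) = 1
Then c_k = h^(k)(0)/k! gives each Taylor coefficient.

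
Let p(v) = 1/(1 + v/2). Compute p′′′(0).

Use the known series and substitute for the argument.
The coefficient of v^3 in the expansion is -1/8, so p′′′(0) = 3! * (-1/8) = -3/4.

-3/4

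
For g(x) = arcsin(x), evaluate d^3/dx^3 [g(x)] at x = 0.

1

The coefficient of x^3 in the expansion is 1/6, so g′′′(0) = 3! * (1/6) = 1.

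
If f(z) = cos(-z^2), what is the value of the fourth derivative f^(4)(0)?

The coefficient of z^4 in the expansion is -1/2, so f^(4)(0) = 4! * (-1/2) = -12.

-12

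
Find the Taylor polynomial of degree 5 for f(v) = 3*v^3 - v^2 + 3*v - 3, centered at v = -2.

[(v + 2)^0] = -37;  [(v + 2)^1] = 43;  [(v + 2)^2] = -19;  [(v + 2)^3] = 3;  [(v + 2)^4] = 0;  [(v + 2)^5] = 0.

3*(v + 2)^3 - 19*(v + 2)^2 + 43*(v + 2) - 37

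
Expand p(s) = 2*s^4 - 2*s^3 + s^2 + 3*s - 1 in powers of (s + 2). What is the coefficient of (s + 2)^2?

61

[(s + 2)^0] = 45;  [(s + 2)^1] = -89;  [(s + 2)^2] = 61.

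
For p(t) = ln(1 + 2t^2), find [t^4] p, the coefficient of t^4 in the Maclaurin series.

p(0) = 0
p′(0) = 0
p′′(0) = 4
p′′′(0) = 0
p^(4)(0) = -48
So c_4 = p^(4)(0)/4! = -2.

-2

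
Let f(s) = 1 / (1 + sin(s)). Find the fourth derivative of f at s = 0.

16

Expand as Σ (-1)^k u^k with u equal to the inner function's series.
The coefficient of s^4 in the expansion is 2/3, so f^(4)(0) = 4! * (2/3) = 16.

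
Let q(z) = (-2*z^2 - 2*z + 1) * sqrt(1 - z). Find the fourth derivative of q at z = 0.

Shift and add copies of the series according to the polynomial's terms.
The coefficient of z^4 in the expansion is 43/128, so q^(4)(0) = 4! * (43/128) = 129/16.

129/16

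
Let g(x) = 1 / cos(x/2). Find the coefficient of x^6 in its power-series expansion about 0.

Write the quotient as an unknown series and match coefficients against numerator = denominator · series.
g(0) = 1
g′(0) = 0
g′′(0) = 1/4
g′′′(0) = 0
g^(4)(0) = 5/16
g^(5)(0) = 0
g^(6)(0) = 61/64
Dividing each by k! gives the coefficients c_0, ..., c_6.

61/46080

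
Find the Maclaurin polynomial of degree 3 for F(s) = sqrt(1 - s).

Differentiate repeatedly and evaluate at the center.
F(0) = 1
F′(0) = -1/2
F′′(0) = -1/4
F′′′(0) = -3/8
The Taylor polynomial is Σ F^(k)(0)/k! · s^k.

-s^3/16 - s^2/8 - s/2 + 1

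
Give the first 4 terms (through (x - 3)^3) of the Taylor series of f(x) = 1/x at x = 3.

-(x - 3)^3/81 + (x - 3)^2/27 - (x - 3)/9 + 1/3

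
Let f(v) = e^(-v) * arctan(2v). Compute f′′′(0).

Take the Cauchy product of the two expansions.
From the series, [v^3] f = -5/3; multiply by 3! = 6 to get -10.

-10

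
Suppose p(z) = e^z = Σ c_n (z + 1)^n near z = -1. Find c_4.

e^(-1)/24

p(-1) = e^(-1)
p′(-1) = e^(-1)
p′′(-1) = e^(-1)
p′′′(-1) = e^(-1)
p^(4)(-1) = e^(-1)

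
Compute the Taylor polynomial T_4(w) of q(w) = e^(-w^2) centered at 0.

w^4/2 - w^2 + 1

q(0) = 1
q′(0) = 0
q′′(0) = -2
q′′′(0) = 0
q^(4)(0) = 12
The Taylor polynomial is Σ q^(k)(0)/k! · w^k.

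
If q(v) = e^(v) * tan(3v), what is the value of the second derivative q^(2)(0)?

6

Multiply the two series term by term and collect like powers.
From the series, [v^2] q = 3; multiply by 2! = 2 to get 6.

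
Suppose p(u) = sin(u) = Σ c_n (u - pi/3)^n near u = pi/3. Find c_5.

1/240

Use the known series and substitute for the argument.
[(u - pi/3)^0] = sqrt(3)/2;  [(u - pi/3)^1] = 1/2;  [(u - pi/3)^2] = -sqrt(3)/4;  [(u - pi/3)^3] = -1/12;  [(u - pi/3)^4] = sqrt(3)/48;  [(u - pi/3)^5] = 1/240.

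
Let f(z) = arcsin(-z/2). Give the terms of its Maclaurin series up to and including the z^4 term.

[z^0] = 0;  [z^1] = -1/2;  [z^2] = 0;  [z^3] = -1/48;  [z^4] = 0.

-z^3/48 - z/2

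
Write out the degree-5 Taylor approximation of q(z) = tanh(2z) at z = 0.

64*z^5/15 - 8*z^3/3 + 2*z

Differentiate repeatedly and evaluate at the center.
q(0) = 0
q′(0) = 2
q′′(0) = 0
q′′′(0) = -16
q^(4)(0) = 0
q^(5)(0) = 512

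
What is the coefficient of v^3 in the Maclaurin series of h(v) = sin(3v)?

-9/2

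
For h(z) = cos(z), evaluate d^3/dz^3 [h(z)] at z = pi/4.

The coefficient of (z - pi/4)^3 in the expansion is sqrt(2)/12, so h′′′(pi/4) = 3! * (sqrt(2)/12) = sqrt(2)/2.

sqrt(2)/2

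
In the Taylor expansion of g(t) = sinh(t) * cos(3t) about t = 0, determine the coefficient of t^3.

Expand each factor separately, then convolve coefficients.
So c_3 = g′′′(0)/3! = -13/3.

-13/3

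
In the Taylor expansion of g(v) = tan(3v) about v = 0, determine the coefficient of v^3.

9

[v^0] = 0;  [v^1] = 3;  [v^2] = 0;  [v^3] = 9.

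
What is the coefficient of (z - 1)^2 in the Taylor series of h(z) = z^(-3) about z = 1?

6

h(1) = 1
h′(1) = -3
h′′(1) = 12
So c_2 = h′′(1)/2! = 6.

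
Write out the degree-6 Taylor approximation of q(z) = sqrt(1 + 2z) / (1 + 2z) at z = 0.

Expand each factor separately, then convolve coefficients.

231*z^6/16 - 63*z^5/8 + 35*z^4/8 - 5*z^3/2 + 3*z^2/2 - z + 1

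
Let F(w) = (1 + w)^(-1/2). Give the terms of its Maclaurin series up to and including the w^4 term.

35*w^4/128 - 5*w^3/16 + 3*w^2/8 - w/2 + 1

F(0) = 1
F′(0) = -1/2
F′′(0) = 3/4
F′′′(0) = -15/8
F^(4)(0) = 105/16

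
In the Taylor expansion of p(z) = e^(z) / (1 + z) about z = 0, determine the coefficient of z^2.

Multiply the two series term by term and collect like powers.
p(0) = 1
p′(0) = 0
p′′(0) = 1
So c_2 = p′′(0)/2! = 1/2.

1/2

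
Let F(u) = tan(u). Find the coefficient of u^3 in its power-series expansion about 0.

F(0) = 0
F′(0) = 1
F′′(0) = 0
F′′′(0) = 2

1/3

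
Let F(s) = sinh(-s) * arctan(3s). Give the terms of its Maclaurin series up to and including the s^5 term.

17*s^4/2 - 3*s^2

Expand each factor separately, then convolve coefficients.
F(0) = 0
F′(0) = 0
F′′(0) = -6
F′′′(0) = 0
F^(4)(0) = 204
F^(5)(0) = 0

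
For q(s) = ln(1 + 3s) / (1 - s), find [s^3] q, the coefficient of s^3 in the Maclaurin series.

15/2

Take the Cauchy product of the two expansions.
q(0) = 0
q′(0) = 3
q′′(0) = -3
q′′′(0) = 45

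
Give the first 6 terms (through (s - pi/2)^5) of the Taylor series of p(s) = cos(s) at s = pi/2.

p(pi/2) = 0
p′(pi/2) = -1
p′′(pi/2) = 0
p′′′(pi/2) = 1
p^(4)(pi/2) = 0
p^(5)(pi/2) = -1

-(s - pi/2)^5/120 + (s - pi/2)^3/6 - (s - pi/2)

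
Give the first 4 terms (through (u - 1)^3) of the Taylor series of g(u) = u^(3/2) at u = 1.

-(u - 1)^3/16 + 3*(u - 1)^2/8 + 3*(u - 1)/2 + 1

Use the known series and substitute for the argument.
g(1) = 1
g′(1) = 3/2
g′′(1) = 3/4
g′′′(1) = -3/8
Dividing each by k! gives the coefficients c_0, ..., c_3.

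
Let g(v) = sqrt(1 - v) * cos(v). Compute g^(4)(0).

25/16

Take the Cauchy product of the two expansions.
The coefficient of v^4 in the expansion is 25/384, so g^(4)(0) = 4! * (25/384) = 25/16.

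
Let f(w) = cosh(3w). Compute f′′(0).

The coefficient of w^2 in the expansion is 9/2, so f′′(0) = 2! * (9/2) = 9.

9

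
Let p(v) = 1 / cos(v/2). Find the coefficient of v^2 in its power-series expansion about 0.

1/8

Write the quotient as an unknown series and match coefficients against numerator = denominator · series.
[v^0] = 1;  [v^1] = 0;  [v^2] = 1/8.
So c_2 = p′′(0)/2! = 1/8.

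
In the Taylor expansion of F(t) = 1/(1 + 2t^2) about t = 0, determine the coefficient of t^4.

4

Use the known series and substitute for the argument.
F(0) = 1
F′(0) = 0
F′′(0) = -4
F′′′(0) = 0
F^(4)(0) = 96
Dividing each by k! gives the coefficients c_0, ..., c_4.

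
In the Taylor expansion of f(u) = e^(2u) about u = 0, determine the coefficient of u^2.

2

Apply the Taylor formula c_k = f^(k)(a)/k!.
f(0) = 1
f′(0) = 2
f′′(0) = 4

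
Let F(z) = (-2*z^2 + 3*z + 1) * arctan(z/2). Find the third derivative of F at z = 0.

-25/4

Multiply each power in the prefactor through the base expansion.
The coefficient of z^3 in the expansion is -25/24, so F′′′(0) = 3! * (-25/24) = -25/4.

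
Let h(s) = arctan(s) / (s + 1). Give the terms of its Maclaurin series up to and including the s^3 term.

Multiply the numerator's expansion by the denominator's geometric series.
h(0) = 0
h′(0) = 1
h′′(0) = -2
h′′′(0) = 4
Then c_k = h^(k)(0)/k! gives each Taylor coefficient.

2*s^3/3 - s^2 + s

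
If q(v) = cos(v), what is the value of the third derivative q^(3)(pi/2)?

From the series, [(v - pi/2)^3] q = 1/6; multiply by 3! = 6 to get 1.

1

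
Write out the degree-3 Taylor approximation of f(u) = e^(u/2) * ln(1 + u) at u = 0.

5*u^3/24 + u

Take the Cauchy product of the two expansions.
f(0) = 0
f′(0) = 1
f′′(0) = 0
f′′′(0) = 5/4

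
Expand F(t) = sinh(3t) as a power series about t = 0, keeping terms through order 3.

F(0) = 0
F′(0) = 3
F′′(0) = 0
F′′′(0) = 27
The Taylor polynomial is Σ F^(k)(0)/k! · t^k.

9*t^3/2 + 3*t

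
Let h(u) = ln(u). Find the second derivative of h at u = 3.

Use the known series and substitute for the argument.
From the series, [(u - 3)^2] h = -1/18; multiply by 2! = 2 to get -1/9.

-1/9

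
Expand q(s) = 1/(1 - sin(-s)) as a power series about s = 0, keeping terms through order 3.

Let u equal the inner series; expand the outer function in u and truncate.

-5*s^3/6 + s^2 - s + 1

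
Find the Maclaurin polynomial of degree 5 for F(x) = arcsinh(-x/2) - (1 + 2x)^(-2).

Combine the two series term by term.

245757*x^5/1280 - 80*x^4 + 1537*x^3/48 - 12*x^2 + 7*x/2 - 1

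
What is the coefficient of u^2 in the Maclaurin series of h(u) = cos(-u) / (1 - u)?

Use 1/(1 - r) = Σ r^k on the denominator, then take the Cauchy product.
h(0) = 1
h′(0) = 1
h′′(0) = 1
So c_2 = h′′(0)/2! = 1/2.

1/2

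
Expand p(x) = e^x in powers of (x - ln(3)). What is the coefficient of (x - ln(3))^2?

p(ln(3)) = 3
p′(ln(3)) = 3
p′′(ln(3)) = 3
Dividing each by k! gives the coefficients c_0, ..., c_2.

3/2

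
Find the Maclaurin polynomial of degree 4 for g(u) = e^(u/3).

u^4/1944 + u^3/162 + u^2/18 + u/3 + 1

g(0) = 1
g′(0) = 1/3
g′′(0) = 1/9
g′′′(0) = 1/27
g^(4)(0) = 1/81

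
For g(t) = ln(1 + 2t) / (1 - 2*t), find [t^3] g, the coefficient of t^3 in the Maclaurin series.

20/3

Use 1/(1 - r) = Σ r^k on the denominator, then take the Cauchy product.
[t^0] = 0;  [t^1] = 2;  [t^2] = 2;  [t^3] = 20/3.
So c_3 = g′′′(0)/3! = 20/3.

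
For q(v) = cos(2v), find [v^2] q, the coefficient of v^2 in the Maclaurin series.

-2

q(0) = 1
q′(0) = 0
q′′(0) = -4
The Taylor polynomial is Σ q^(k)(0)/k! · v^k.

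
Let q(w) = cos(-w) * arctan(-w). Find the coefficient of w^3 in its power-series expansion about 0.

Write out both Maclaurin series and multiply, keeping only the needed powers.
q(0) = 0
q′(0) = -1
q′′(0) = 0
q′′′(0) = 5
So c_3 = q′′′(0)/3! = 5/6.

5/6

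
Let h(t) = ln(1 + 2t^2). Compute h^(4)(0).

-48

Use the known series and substitute for the argument.
The coefficient of t^4 in the expansion is -2, so h^(4)(0) = 4! * (-2) = -48.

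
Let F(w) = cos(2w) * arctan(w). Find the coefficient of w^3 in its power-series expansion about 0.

-7/3

Expand each factor separately, then convolve coefficients.
[w^0] = 0;  [w^1] = 1;  [w^2] = 0;  [w^3] = -7/3.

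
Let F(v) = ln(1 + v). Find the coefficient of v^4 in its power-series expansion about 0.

c_4 = F^(4)(0)/4! = -1/4.

-1/4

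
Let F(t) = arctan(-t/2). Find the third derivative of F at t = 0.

The coefficient of t^3 in the expansion is 1/24, so F′′′(0) = 3! * (1/24) = 1/4.

1/4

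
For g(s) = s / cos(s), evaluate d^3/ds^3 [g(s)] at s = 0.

Write the quotient as an unknown series and match coefficients against numerator = denominator · series.
From the series, [s^3] g = 1/2; multiply by 3! = 6 to get 3.

3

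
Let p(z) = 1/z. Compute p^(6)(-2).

From the series, [(z + 2)^6] p = -1/128; multiply by 6! = 720 to get -45/8.

-45/8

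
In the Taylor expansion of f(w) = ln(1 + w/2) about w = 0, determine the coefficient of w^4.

-1/64

Differentiate repeatedly and evaluate at the center.
[w^0] = 0;  [w^1] = 1/2;  [w^2] = -1/8;  [w^3] = 1/24;  [w^4] = -1/64.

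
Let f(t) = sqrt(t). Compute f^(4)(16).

-15/262144

The coefficient of (t - 16)^4 in the expansion is -5/2097152, so f^(4)(16) = 4! * (-5/2097152) = -15/262144.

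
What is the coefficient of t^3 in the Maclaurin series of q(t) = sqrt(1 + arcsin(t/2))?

7/384

Plug the Maclaurin series of the inner function into that of the outer and collect terms.
[t^0] = 1;  [t^1] = 1/4;  [t^2] = -1/32;  [t^3] = 7/384.
So c_3 = q′′′(0)/3! = 7/384.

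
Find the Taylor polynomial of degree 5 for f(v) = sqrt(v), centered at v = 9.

7*(v - 9)^5/5038848 - 5*(v - 9)^4/279936 + (v - 9)^3/3888 - (v - 9)^2/216 + (v - 9)/6 + 3

Differentiate repeatedly and evaluate at the center.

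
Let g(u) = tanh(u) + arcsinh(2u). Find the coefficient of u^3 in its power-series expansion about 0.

Combine the two series term by term.
g(0) = 0
g′(0) = 3
g′′(0) = 0
g′′′(0) = -10
So c_3 = g′′′(0)/3! = -5/3.

-5/3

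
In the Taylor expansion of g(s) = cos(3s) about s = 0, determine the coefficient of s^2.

-9/2

g(0) = 1
g′(0) = 0
g′′(0) = -9
The Taylor polynomial is Σ g^(k)(0)/k! · s^k.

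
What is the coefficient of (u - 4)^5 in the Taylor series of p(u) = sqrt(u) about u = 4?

p(4) = 2
p′(4) = 1/4
p′′(4) = -1/32
p′′′(4) = 3/256
p^(4)(4) = -15/2048
p^(5)(4) = 105/16384
So c_5 = p^(5)(4)/5! = 7/131072.

7/131072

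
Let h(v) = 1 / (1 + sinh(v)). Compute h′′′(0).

-7

Use the geometric series for the reciprocal, then substitute.
From the series, [v^3] h = -7/6; multiply by 3! = 6 to get -7.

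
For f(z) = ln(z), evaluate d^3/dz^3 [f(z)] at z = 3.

2/27

The coefficient of (z - 3)^3 in the expansion is 1/81, so f′′′(3) = 3! * (1/81) = 2/27.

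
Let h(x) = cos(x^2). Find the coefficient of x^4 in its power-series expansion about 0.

-1/2

Apply the Taylor formula c_k = f^(k)(a)/k!.
h(0) = 1
h′(0) = 0
h′′(0) = 0
h′′′(0) = 0
h^(4)(0) = -12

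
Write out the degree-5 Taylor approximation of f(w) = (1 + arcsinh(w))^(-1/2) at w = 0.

-163*w^5/1280 + 19*w^4/128 - 11*w^3/48 + 3*w^2/8 - w/2 + 1

Substitute the inner expansion into the outer series and collect powers.
f(0) = 1
f′(0) = -1/2
f′′(0) = 3/4
f′′′(0) = -11/8
f^(4)(0) = 57/16
f^(5)(0) = -489/32
Dividing each by k! gives the coefficients c_0, ..., c_5.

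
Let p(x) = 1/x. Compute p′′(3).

2/27

The coefficient of (x - 3)^2 in the expansion is 1/27, so p′′(3) = 2! * (1/27) = 2/27.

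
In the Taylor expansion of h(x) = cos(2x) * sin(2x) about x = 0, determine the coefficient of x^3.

-16/3

Multiply the two series term by term and collect like powers.
h(0) = 0
h′(0) = 2
h′′(0) = 0
h′′′(0) = -32
The Taylor polynomial is Σ h^(k)(0)/k! · x^k.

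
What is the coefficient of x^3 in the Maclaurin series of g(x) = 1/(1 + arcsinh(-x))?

5/6

Compose series: expand the inner function first, then feed it into the outer expansion.
g(0) = 1
g′(0) = 1
g′′(0) = 2
g′′′(0) = 5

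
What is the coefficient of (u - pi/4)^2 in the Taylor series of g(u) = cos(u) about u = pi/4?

g(pi/4) = sqrt(2)/2
g′(pi/4) = -sqrt(2)/2
g′′(pi/4) = -sqrt(2)/2
Then c_k = g^(k)(pi/4)/k! gives each Taylor coefficient.

-sqrt(2)/4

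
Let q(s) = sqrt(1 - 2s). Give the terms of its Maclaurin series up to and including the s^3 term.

q(0) = 1
q′(0) = -1
q′′(0) = -1
q′′′(0) = -3

-s^3/2 - s^2/2 - s + 1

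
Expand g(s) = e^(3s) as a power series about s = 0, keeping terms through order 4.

27*s^4/8 + 9*s^3/2 + 9*s^2/2 + 3*s + 1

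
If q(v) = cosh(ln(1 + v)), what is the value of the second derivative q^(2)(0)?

1

Substitute the inner expansion into the outer series and collect powers.
From the series, [v^2] q = 1/2; multiply by 2! = 2 to get 1.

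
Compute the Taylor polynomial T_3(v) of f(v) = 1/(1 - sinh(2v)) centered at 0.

Let u equal the inner series; expand the outer function in u and truncate.
f(0) = 1
f′(0) = 2
f′′(0) = 8
f′′′(0) = 56

28*v^3/3 + 4*v^2 + 2*v + 1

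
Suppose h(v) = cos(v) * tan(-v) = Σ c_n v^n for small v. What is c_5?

-1/120

Multiply the two series term by term and collect like powers.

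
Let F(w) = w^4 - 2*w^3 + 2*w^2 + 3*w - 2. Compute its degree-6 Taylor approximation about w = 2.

(w - 2)^4 + 6*(w - 2)^3 + 14*(w - 2)^2 + 19*(w - 2) + 12

F(2) = 12
F′(2) = 19
F′′(2) = 28
F′′′(2) = 36
F^(4)(2) = 24
F^(5)(2) = 0
F^(6)(2) = 0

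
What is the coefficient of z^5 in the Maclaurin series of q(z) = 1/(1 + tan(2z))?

-1024/15

Plug the Maclaurin series of the inner function into that of the outer and collect terms.
[z^0] = 1;  [z^1] = -2;  [z^2] = 4;  [z^3] = -32/3;  [z^4] = 80/3;  [z^5] = -1024/15.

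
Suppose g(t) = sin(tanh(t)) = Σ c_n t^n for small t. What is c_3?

Compose series: expand the inner function first, then feed it into the outer expansion.
g(0) = 0
g′(0) = 1
g′′(0) = 0
g′′′(0) = -3
Then c_k = g^(k)(0)/k! gives each Taylor coefficient.

-1/2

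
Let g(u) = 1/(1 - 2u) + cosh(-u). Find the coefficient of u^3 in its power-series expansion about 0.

8

Expand each term separately and add.
g(0) = 2
g′(0) = 2
g′′(0) = 9
g′′′(0) = 48
Dividing each by k! gives the coefficients c_0, ..., c_3.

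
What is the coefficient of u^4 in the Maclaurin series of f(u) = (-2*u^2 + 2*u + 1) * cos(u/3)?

217/1944

Shift and add copies of the series according to the polynomial's terms.
f(0) = 1
f′(0) = 2
f′′(0) = -37/9
f′′′(0) = -2/3
f^(4)(0) = 217/81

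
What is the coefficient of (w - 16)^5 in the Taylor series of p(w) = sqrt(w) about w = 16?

7/67108864

p(16) = 4
p′(16) = 1/8
p′′(16) = -1/256
p′′′(16) = 3/8192
p^(4)(16) = -15/262144
p^(5)(16) = 105/8388608
So c_5 = p^(5)(16)/5! = 7/67108864.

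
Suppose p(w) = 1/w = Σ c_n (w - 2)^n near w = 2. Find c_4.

1/32

[(w - 2)^0] = 1/2;  [(w - 2)^1] = -1/4;  [(w - 2)^2] = 1/8;  [(w - 2)^3] = -1/16;  [(w - 2)^4] = 1/32.
So c_4 = p^(4)(2)/4! = 1/32.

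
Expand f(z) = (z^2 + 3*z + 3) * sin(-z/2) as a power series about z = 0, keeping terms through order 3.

-7*z^3/16 - 3*z^2/2 - 3*z/2

Distribute the polynomial across the series and collect like powers.
f(0) = 0
f′(0) = -3/2
f′′(0) = -3
f′′′(0) = -21/8
Dividing each by k! gives the coefficients c_0, ..., c_3.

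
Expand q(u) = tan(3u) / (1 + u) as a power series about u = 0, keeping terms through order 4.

Write out both Maclaurin series and multiply, keeping only the needed powers.
q(0) = 0
q′(0) = 3
q′′(0) = -6
q′′′(0) = 72
q^(4)(0) = -288
Dividing each by k! gives the coefficients c_0, ..., c_4.

-12*u^4 + 12*u^3 - 3*u^2 + 3*u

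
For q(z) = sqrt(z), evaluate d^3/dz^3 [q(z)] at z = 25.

The coefficient of (z - 25)^3 in the expansion is 1/50000, so q′′′(25) = 3! * (1/50000) = 3/25000.

3/25000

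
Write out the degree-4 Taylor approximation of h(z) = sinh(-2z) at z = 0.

-4*z^3/3 - 2*z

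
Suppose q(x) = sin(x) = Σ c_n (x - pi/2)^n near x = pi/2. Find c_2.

-1/2

Use the known series and substitute for the argument.
q(pi/2) = 1
q′(pi/2) = 0
q′′(pi/2) = -1
So c_2 = q′′(pi/2)/2! = -1/2.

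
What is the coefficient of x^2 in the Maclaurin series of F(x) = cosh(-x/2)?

Apply the Taylor formula c_k = f^(k)(a)/k!.
F(0) = 1
F′(0) = 0
F′′(0) = 1/4
Dividing each by k! gives the coefficients c_0, ..., c_2.

1/8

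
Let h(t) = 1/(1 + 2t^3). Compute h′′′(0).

The coefficient of t^3 in the expansion is -2, so h′′′(0) = 3! * (-2) = -12.

-12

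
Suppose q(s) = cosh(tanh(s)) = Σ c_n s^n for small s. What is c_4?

-7/24

Let u equal the inner series; expand the outer function in u and truncate.
q(0) = 1
q′(0) = 0
q′′(0) = 1
q′′′(0) = 0
q^(4)(0) = -7
So c_4 = q^(4)(0)/4! = -7/24.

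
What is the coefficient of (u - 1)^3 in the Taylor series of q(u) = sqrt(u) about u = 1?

Differentiate repeatedly and evaluate at the center.
[(u - 1)^0] = 1;  [(u - 1)^1] = 1/2;  [(u - 1)^2] = -1/8;  [(u - 1)^3] = 1/16.

1/16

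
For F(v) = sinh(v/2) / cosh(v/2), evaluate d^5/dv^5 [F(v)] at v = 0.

1/2

Write the quotient as an unknown series and match coefficients against numerator = denominator · series.
The coefficient of v^5 in the expansion is 1/240, so F^(5)(0) = 5! * (1/240) = 1/2.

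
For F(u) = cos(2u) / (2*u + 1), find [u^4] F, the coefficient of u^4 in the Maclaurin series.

26/3

Use 1/(1 - r) = Σ r^k on the denominator, then take the Cauchy product.
F(0) = 1
F′(0) = -2
F′′(0) = 4
F′′′(0) = -24
F^(4)(0) = 208
Dividing each by k! gives the coefficients c_0, ..., c_4.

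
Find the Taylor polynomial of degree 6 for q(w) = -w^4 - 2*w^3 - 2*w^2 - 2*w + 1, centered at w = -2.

-(w + 2)^4 + 6*(w + 2)^3 - 14*(w + 2)^2 + 14*(w + 2) - 3

q(-2) = -3
q′(-2) = 14
q′′(-2) = -28
q′′′(-2) = 36
q^(4)(-2) = -24
q^(5)(-2) = 0
q^(6)(-2) = 0
Then c_k = q^(k)(-2)/k! gives each Taylor coefficient.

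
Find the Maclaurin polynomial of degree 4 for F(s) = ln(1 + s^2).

-s^4/2 + s^2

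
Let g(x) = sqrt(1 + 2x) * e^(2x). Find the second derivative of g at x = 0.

Write out both Maclaurin series and multiply, keeping only the needed powers.
The coefficient of x^2 in the expansion is 7/2, so g′′(0) = 2! * (7/2) = 7.

7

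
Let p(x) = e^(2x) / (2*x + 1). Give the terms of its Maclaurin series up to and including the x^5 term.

-176*x^5/15 + 6*x^4 - 8*x^3/3 + 2*x^2 + 1

Multiply the numerator's expansion by the denominator's geometric series.
[x^0] = 1;  [x^1] = 0;  [x^2] = 2;  [x^3] = -8/3;  [x^4] = 6;  [x^5] = -176/15.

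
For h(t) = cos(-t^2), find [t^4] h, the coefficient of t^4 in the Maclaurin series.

-1/2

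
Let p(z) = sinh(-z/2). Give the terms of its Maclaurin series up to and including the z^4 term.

[z^0] = 0;  [z^1] = -1/2;  [z^2] = 0;  [z^3] = -1/48;  [z^4] = 0.

-z^3/48 - z/2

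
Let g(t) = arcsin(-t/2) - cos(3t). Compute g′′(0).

9

Combine the two series term by term.
From the series, [t^2] g = 9/2; multiply by 2! = 2 to get 9.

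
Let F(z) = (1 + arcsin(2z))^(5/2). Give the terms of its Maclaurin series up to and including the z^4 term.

Plug the Maclaurin series of the inner function into that of the outer and collect terms.
[z^0] = 1;  [z^1] = 5;  [z^2] = 15/2;  [z^3] = 35/6;  [z^4] = 75/8.

75*z^4/8 + 35*z^3/6 + 15*z^2/2 + 5*z + 1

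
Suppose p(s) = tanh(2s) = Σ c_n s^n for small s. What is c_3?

Apply the Taylor formula c_k = f^(k)(a)/k!.
So c_3 = p′′′(0)/3! = -8/3.

-8/3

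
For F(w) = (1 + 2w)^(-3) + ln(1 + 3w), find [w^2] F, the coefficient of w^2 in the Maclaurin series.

Combine the two series term by term.
F(0) = 1
F′(0) = -3
F′′(0) = 39
So c_2 = F′′(0)/2! = 39/2.

39/2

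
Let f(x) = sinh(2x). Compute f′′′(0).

8

The coefficient of x^3 in the expansion is 4/3, so f′′′(0) = 3! * (4/3) = 8.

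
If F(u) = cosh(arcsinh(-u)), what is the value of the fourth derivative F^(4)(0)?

-3

Compose series: expand the inner function first, then feed it into the outer expansion.
The coefficient of u^4 in the expansion is -1/8, so F^(4)(0) = 4! * (-1/8) = -3.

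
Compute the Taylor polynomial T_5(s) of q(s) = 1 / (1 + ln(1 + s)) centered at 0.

Write 1/(1+u) = 1 - u + u^2 - u^3 + ... and substitute the series for u.
q(0) = 1
q′(0) = -1
q′′(0) = 3
q′′′(0) = -14
q^(4)(0) = 88
q^(5)(0) = -694

-347*s^5/60 + 11*s^4/3 - 7*s^3/3 + 3*s^2/2 - s + 1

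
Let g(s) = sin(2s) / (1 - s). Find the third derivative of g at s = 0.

4

Multiply the two series term by term and collect like powers.
The coefficient of s^3 in the expansion is 2/3, so g′′′(0) = 3! * (2/3) = 4.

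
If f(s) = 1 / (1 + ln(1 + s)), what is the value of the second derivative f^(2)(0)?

Use the geometric series for the reciprocal, then substitute.
The coefficient of s^2 in the expansion is 3/2, so f′′(0) = 2! * (3/2) = 3.

3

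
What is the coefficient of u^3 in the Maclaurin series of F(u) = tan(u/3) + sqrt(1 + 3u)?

2203/1296

Add the two expansions coefficient-wise.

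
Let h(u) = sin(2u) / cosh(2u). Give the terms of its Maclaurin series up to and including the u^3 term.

Divide the numerator series by the denominator series (power-series long division).
[u^0] = 0;  [u^1] = 2;  [u^2] = 0;  [u^3] = -16/3.

-16*u^3/3 + 2*u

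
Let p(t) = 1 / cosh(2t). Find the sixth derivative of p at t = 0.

-3904

Write the quotient as an unknown series and match coefficients against numerator = denominator · series.
From the series, [t^6] p = -244/45; multiply by 6! = 720 to get -3904.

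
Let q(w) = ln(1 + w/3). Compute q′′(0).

From the series, [w^2] q = -1/18; multiply by 2! = 2 to get -1/9.

-1/9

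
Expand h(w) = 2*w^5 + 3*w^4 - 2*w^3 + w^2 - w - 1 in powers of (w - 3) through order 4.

33*(w - 3)^4 + 214*(w - 3)^3 + 685*(w - 3)^2 + 1085*(w - 3) + 680

[(w - 3)^0] = 680;  [(w - 3)^1] = 1085;  [(w - 3)^2] = 685;  [(w - 3)^3] = 214;  [(w - 3)^4] = 33.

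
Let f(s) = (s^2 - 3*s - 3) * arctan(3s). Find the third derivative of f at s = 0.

180

Shift and add copies of the series according to the polynomial's terms.
The coefficient of s^3 in the expansion is 30, so f′′′(0) = 3! * (30) = 180.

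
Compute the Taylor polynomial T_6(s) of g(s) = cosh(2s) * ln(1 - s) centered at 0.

-s^6 - 23*s^5/15 - 5*s^4/4 - 7*s^3/3 - s^2/2 - s

Write out both Maclaurin series and multiply, keeping only the needed powers.
g(0) = 0
g′(0) = -1
g′′(0) = -1
g′′′(0) = -14
g^(4)(0) = -30
g^(5)(0) = -184
g^(6)(0) = -720
Dividing each by k! gives the coefficients c_0, ..., c_6.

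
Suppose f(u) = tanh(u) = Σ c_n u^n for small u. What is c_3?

f(0) = 0
f′(0) = 1
f′′(0) = 0
f′′′(0) = -2

-1/3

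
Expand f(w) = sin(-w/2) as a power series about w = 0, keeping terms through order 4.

w^3/48 - w/2

Use the known series and substitute for the argument.
f(0) = 0
f′(0) = -1/2
f′′(0) = 0
f′′′(0) = 1/8
f^(4)(0) = 0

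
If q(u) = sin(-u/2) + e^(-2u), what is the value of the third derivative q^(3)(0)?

Expand each term separately and add.
From the series, [u^3] q = -21/16; multiply by 3! = 6 to get -63/8.

-63/8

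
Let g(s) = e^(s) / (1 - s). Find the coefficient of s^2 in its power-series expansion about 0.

5/2

Expand each factor separately, then convolve coefficients.
g(0) = 1
g′(0) = 2
g′′(0) = 5
So c_2 = g′′(0)/2! = 5/2.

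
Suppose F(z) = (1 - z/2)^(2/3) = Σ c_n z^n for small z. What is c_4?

-7/3888

F(0) = 1
F′(0) = -1/3
F′′(0) = -1/18
F′′′(0) = -1/27
F^(4)(0) = -7/162
So c_4 = F^(4)(0)/4! = -7/3888.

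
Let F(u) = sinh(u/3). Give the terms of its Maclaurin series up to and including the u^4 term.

u^3/162 + u/3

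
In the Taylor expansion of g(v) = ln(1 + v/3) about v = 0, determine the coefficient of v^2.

g(0) = 0
g′(0) = 1/3
g′′(0) = -1/9
Dividing each by k! gives the coefficients c_0, ..., c_2.

-1/18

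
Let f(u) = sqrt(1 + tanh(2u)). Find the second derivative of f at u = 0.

Let u equal the inner series; expand the outer function in u and truncate.
From the series, [u^2] f = -1/2; multiply by 2! = 2 to get -1.

-1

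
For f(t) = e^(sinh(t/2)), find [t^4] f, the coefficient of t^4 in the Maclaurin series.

Let u equal the inner series; expand the outer function in u and truncate.
f(0) = 1
f′(0) = 1/2
f′′(0) = 1/4
f′′′(0) = 1/4
f^(4)(0) = 5/16

5/384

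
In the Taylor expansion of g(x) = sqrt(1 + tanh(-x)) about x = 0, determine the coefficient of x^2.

-1/8

Compose series: expand the inner function first, then feed it into the outer expansion.
g(0) = 1
g′(0) = -1/2
g′′(0) = -1/4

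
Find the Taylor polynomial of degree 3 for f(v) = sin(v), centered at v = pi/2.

f(pi/2) = 1
f′(pi/2) = 0
f′′(pi/2) = -1
f′′′(pi/2) = 0

1 - (v - pi/2)^2/2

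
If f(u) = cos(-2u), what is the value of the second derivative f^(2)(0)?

-4

Apply the Taylor formula c_k = f^(k)(a)/k!.
From the series, [u^2] f = -2; multiply by 2! = 2 to get -4.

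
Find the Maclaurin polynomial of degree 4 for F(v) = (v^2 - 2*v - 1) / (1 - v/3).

2*v^4/81 + 2*v^3/27 + 2*v^2/9 - 7*v/3 - 1

Distribute the polynomial across the series and collect like powers.
F(0) = -1
F′(0) = -7/3
F′′(0) = 4/9
F′′′(0) = 4/9
F^(4)(0) = 16/27
Dividing each by k! gives the coefficients c_0, ..., c_4.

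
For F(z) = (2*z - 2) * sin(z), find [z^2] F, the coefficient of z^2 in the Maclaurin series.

2

Multiply each power in the prefactor through the base expansion.
F(0) = 0
F′(0) = -2
F′′(0) = 4
Dividing each by k! gives the coefficients c_0, ..., c_2.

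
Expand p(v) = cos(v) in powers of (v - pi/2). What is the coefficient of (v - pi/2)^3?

p(pi/2) = 0
p′(pi/2) = -1
p′′(pi/2) = 0
p′′′(pi/2) = 1

1/6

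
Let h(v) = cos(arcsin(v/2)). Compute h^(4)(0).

Substitute the inner expansion into the outer series and collect powers.
The coefficient of v^4 in the expansion is -1/128, so h^(4)(0) = 4! * (-1/128) = -3/16.

-3/16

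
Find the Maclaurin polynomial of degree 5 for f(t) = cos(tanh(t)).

Compose series: expand the inner function first, then feed it into the outer expansion.
[t^0] = 1;  [t^1] = 0;  [t^2] = -1/2;  [t^3] = 0;  [t^4] = 3/8;  [t^5] = 0.

3*t^4/8 - t^2/2 + 1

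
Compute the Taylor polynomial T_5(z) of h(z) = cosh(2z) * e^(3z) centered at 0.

521*z^5/40 + 313*z^4/24 + 21*z^3/2 + 13*z^2/2 + 3*z + 1

Write out both Maclaurin series and multiply, keeping only the needed powers.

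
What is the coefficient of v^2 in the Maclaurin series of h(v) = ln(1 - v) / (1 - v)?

Take the Cauchy product of the two expansions.
h(0) = 0
h′(0) = -1
h′′(0) = -3
So c_2 = h′′(0)/2! = -3/2.

-3/2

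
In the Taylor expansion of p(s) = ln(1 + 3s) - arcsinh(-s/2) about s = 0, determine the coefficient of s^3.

Add the two expansions coefficient-wise.
[s^0] = 0;  [s^1] = 7/2;  [s^2] = -9/2;  [s^3] = 431/48.

431/48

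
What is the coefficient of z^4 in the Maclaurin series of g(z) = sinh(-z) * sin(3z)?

Take the Cauchy product of the two expansions.
g(0) = 0
g′(0) = 0
g′′(0) = -6
g′′′(0) = 0
g^(4)(0) = 96
The Taylor polynomial is Σ g^(k)(0)/k! · z^k.

4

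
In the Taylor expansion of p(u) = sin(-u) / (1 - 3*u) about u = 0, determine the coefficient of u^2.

Multiply the numerator's expansion by the denominator's geometric series.
p(0) = 0
p′(0) = -1
p′′(0) = -6
Dividing each by k! gives the coefficients c_0, ..., c_2.

-3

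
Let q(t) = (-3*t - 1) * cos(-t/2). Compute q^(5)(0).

Shift and add copies of the series according to the polynomial's terms.
The coefficient of t^5 in the expansion is -1/128, so q^(5)(0) = 5! * (-1/128) = -15/16.

-15/16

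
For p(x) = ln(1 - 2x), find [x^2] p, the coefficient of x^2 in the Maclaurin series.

-2

p(0) = 0
p′(0) = -2
p′′(0) = -4
So c_2 = p′′(0)/2! = -2.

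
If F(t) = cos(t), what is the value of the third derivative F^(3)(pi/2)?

Compute the successive derivatives at the expansion point and divide by k!.
From the series, [(t - pi/2)^3] F = 1/6; multiply by 3! = 6 to get 1.

1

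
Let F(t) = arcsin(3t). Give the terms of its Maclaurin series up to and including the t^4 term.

9*t^3/2 + 3*t

Apply the Taylor formula c_k = f^(k)(a)/k!.
[t^0] = 0;  [t^1] = 3;  [t^2] = 0;  [t^3] = 9/2;  [t^4] = 0.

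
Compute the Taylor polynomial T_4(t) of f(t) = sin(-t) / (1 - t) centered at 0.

-5*t^4/6 - 5*t^3/6 - t^2 - t

Expand each factor separately, then convolve coefficients.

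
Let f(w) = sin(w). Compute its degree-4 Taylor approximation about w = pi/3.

sqrt(3)*(w - pi/3)^4/48 - (w - pi/3)^3/12 - sqrt(3)*(w - pi/3)^2/4 + (w - pi/3)/2 + sqrt(3)/2

[(w - pi/3)^0] = sqrt(3)/2;  [(w - pi/3)^1] = 1/2;  [(w - pi/3)^2] = -sqrt(3)/4;  [(w - pi/3)^3] = -1/12;  [(w - pi/3)^4] = sqrt(3)/48.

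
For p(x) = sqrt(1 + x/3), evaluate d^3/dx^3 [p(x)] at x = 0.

1/72

Use the known series and substitute for the argument.
The coefficient of x^3 in the expansion is 1/432, so p′′′(0) = 3! * (1/432) = 1/72.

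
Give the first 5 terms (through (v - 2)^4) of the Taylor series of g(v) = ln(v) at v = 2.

-(v - 2)^4/64 + (v - 2)^3/24 - (v - 2)^2/8 + (v - 2)/2 + ln(2)

[(v - 2)^0] = ln(2);  [(v - 2)^1] = 1/2;  [(v - 2)^2] = -1/8;  [(v - 2)^3] = 1/24;  [(v - 2)^4] = -1/64.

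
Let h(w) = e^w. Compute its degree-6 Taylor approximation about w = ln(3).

(w - ln(3))^6/240 + (w - ln(3))^5/40 + (w - ln(3))^4/8 + (w - ln(3))^3/2 + 3*(w - ln(3))^2/2 + 3*(w - ln(3)) + 3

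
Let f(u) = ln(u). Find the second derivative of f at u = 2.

Compute the successive derivatives at the expansion point and divide by k!.
From the series, [(u - 2)^2] f = -1/8; multiply by 2! = 2 to get -1/4.

-1/4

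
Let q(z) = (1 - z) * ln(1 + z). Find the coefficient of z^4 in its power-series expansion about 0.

-7/12

Shift and add copies of the series according to the polynomial's terms.
q(0) = 0
q′(0) = 1
q′′(0) = -3
q′′′(0) = 5
q^(4)(0) = -14
So c_4 = q^(4)(0)/4! = -7/12.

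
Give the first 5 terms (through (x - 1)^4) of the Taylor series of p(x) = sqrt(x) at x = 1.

-5*(x - 1)^4/128 + (x - 1)^3/16 - (x - 1)^2/8 + (x - 1)/2 + 1

Use the known series and substitute for the argument.
p(1) = 1
p′(1) = 1/2
p′′(1) = -1/4
p′′′(1) = 3/8
p^(4)(1) = -15/16
Then c_k = p^(k)(1)/k! gives each Taylor coefficient.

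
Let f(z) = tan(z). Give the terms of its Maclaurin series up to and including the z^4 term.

z^3/3 + z

Apply the Taylor formula c_k = f^(k)(a)/k!.
f(0) = 0
f′(0) = 1
f′′(0) = 0
f′′′(0) = 2
f^(4)(0) = 0
Dividing each by k! gives the coefficients c_0, ..., c_4.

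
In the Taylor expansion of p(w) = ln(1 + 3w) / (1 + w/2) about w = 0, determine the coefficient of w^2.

Write out both Maclaurin series and multiply, keeping only the needed powers.
[w^0] = 0;  [w^1] = 3;  [w^2] = -6.
So c_2 = p′′(0)/2! = -6.

-6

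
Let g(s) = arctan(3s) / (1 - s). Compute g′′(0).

6

Write out both Maclaurin series and multiply, keeping only the needed powers.
From the series, [s^2] g = 3; multiply by 2! = 2 to get 6.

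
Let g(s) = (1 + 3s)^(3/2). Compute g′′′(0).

The coefficient of s^3 in the expansion is -27/16, so g′′′(0) = 3! * (-27/16) = -81/8.

-81/8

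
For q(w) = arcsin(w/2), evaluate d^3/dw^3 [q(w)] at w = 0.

From the series, [w^3] q = 1/48; multiply by 3! = 6 to get 1/8.

1/8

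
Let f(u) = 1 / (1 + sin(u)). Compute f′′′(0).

Write 1/(1+u) = 1 - u + u^2 - u^3 + ... and substitute the series for u.
The coefficient of u^3 in the expansion is -5/6, so f′′′(0) = 3! * (-5/6) = -5.

-5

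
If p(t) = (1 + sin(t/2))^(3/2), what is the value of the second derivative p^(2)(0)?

Plug the Maclaurin series of the inner function into that of the outer and collect terms.
The coefficient of t^2 in the expansion is 3/32, so p′′(0) = 2! * (3/32) = 3/16.

3/16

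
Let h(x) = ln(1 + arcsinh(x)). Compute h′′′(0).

Let u equal the inner series; expand the outer function in u and truncate.
From the series, [x^3] h = 1/6; multiply by 3! = 6 to get 1.

1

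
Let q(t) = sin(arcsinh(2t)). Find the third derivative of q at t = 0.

-16

Let u equal the inner series; expand the outer function in u and truncate.
From the series, [t^3] q = -8/3; multiply by 3! = 6 to get -16.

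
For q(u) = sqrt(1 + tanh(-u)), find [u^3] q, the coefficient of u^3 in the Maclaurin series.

Substitute the inner expansion into the outer series and collect powers.
[u^0] = 1;  [u^1] = -1/2;  [u^2] = -1/8;  [u^3] = 5/48.
So c_3 = q′′′(0)/3! = 5/48.

5/48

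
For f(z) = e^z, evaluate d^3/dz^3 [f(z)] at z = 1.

From the series, [(z - 1)^3] f = e/6; multiply by 3! = 6 to get e.

e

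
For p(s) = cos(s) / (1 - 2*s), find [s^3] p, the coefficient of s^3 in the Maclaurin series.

7

Multiply the numerator's expansion by the denominator's geometric series.
[s^0] = 1;  [s^1] = 2;  [s^2] = 7/2;  [s^3] = 7.
So c_3 = p′′′(0)/3! = 7.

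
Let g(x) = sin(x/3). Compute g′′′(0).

-1/27

The coefficient of x^3 in the expansion is -1/162, so g′′′(0) = 3! * (-1/162) = -1/27.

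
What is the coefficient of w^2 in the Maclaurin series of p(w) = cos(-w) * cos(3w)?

Expand each factor separately, then convolve coefficients.
[w^0] = 1;  [w^1] = 0;  [w^2] = -5.
So c_2 = p′′(0)/2! = -5.

-5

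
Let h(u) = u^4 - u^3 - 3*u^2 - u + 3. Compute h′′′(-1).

The coefficient of (u + 1)^3 in the expansion is -5, so h′′′(-1) = 3! * (-5) = -30.

-30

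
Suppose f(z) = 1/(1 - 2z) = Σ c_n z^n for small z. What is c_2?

Differentiate repeatedly and evaluate at the center.
f(0) = 1
f′(0) = 2
f′′(0) = 8
So c_2 = f′′(0)/2! = 4.

4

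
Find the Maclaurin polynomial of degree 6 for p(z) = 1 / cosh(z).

-61*z^6/720 + 5*z^4/24 - z^2/2 + 1

Divide the numerator series by the denominator series (power-series long division).
p(0) = 1
p′(0) = 0
p′′(0) = -1
p′′′(0) = 0
p^(4)(0) = 5
p^(5)(0) = 0
p^(6)(0) = -61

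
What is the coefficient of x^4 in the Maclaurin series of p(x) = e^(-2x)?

Apply the Taylor formula c_k = f^(k)(a)/k!.
p(0) = 1
p′(0) = -2
p′′(0) = 4
p′′′(0) = -8
p^(4)(0) = 16
So c_4 = p^(4)(0)/4! = 2/3.

2/3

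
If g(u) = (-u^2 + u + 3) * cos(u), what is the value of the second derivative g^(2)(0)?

Shift and add copies of the series according to the polynomial's terms.
The coefficient of u^2 in the expansion is -5/2, so g′′(0) = 2! * (-5/2) = -5.

-5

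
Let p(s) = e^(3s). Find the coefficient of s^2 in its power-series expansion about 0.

[s^0] = 1;  [s^1] = 3;  [s^2] = 9/2.
So c_2 = p′′(0)/2! = 9/2.

9/2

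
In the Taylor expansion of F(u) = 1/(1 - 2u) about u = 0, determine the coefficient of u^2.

Compute the successive derivatives at the expansion point and divide by k!.
F(0) = 1
F′(0) = 2
F′′(0) = 8

4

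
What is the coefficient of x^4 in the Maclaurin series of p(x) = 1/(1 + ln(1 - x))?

Let u equal the inner series; expand the outer function in u and truncate.
p(0) = 1
p′(0) = 1
p′′(0) = 3
p′′′(0) = 14
p^(4)(0) = 88
So c_4 = p^(4)(0)/4! = 11/3.

11/3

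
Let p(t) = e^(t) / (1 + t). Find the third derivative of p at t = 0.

Expand each factor separately, then convolve coefficients.
The coefficient of t^3 in the expansion is -1/3, so p′′′(0) = 3! * (-1/3) = -2.

-2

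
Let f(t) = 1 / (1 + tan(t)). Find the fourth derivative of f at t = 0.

Write 1/(1+u) = 1 - u + u^2 - u^3 + ... and substitute the series for u.
From the series, [t^4] f = 5/3; multiply by 4! = 24 to get 40.

40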